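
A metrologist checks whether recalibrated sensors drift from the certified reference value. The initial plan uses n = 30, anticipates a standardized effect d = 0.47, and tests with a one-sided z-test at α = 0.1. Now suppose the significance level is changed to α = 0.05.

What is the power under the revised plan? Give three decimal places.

Power ≈ 0.824

δ = d·√n = 0.47 × √30 = 2.5743 (unchanged). New critical value: z_{0.05} = 1.645.
Revised power = P(Z > 1.645 − δ) = Φ(0.929) = 0.8237.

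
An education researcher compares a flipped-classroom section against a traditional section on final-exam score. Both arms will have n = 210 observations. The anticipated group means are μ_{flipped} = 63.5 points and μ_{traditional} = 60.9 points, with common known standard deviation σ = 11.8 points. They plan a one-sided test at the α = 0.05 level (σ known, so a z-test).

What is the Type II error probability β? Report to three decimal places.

β ≈ 0.270

Standardized effect: d = |μ_{flipped} − μ_{traditional}| / σ = |63.5 − 60.9| / 11.8 = 0.2203
Noncentrality parameter: δ = d·√(n/2) = 0.2203 × √(210/2) = 2.2578
Critical value for a one-sided test at α = 0.05: z_α = 1.645.
Power = Φ(δ − 1.645) = Φ(0.613) = 0.7300.
Type II error: β = 1 − power = 1 − 0.7300 = 0.2700.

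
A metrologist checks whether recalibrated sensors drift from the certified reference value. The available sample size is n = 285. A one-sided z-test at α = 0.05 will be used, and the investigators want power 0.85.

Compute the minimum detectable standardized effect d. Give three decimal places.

d ≈ 0.159

Need Φ(δ − 1.645) = 0.85, so δ = 1.645 + 1.036 = 2.681.
δ = d·√n ⇒ d = δ/√n = 2.681/√285 = 0.1588.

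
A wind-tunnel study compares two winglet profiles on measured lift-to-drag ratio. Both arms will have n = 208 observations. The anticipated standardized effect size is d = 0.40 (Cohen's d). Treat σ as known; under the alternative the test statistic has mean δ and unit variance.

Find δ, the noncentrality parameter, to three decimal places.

δ = d·√(n/2) = 0.40 × √(208/2) = 4.0792

δ ≈ 4.079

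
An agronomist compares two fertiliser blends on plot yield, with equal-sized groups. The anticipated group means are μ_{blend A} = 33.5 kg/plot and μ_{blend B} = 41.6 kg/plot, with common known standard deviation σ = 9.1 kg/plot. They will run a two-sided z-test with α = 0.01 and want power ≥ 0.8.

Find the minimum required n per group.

Standardized effect: d = |μ_{blend A} − μ_{blend B}| / σ = |33.5 − 41.6| / 9.1 = 0.8901
For power 0.8 need Φ(δ − z_{0.005}) = 0.8, so δ = z_{0.005} + z_{0.20} = 2.576 + 0.842 = 3.417.
(The Φ(−δ − z_{α/2}) term is vanishingly small for δ > 0 and is dropped in the standard sample-size formula.)
δ = d·√(n/2) ⇒ n = 2(δ/d)² = 2 × (3.417 / 0.8901)² = 29.48.
Round up to the next whole unit.

n = 30 per group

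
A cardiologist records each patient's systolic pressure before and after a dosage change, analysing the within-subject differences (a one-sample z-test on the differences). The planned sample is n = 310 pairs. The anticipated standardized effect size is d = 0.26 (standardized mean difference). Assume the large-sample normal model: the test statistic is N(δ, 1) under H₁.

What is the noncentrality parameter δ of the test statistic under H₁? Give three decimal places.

δ = d·√n = 0.26 × √310 = 4.5778

δ ≈ 4.578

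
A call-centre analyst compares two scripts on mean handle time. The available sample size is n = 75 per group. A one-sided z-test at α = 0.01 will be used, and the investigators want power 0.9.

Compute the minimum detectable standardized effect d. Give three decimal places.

d ≈ 0.589

Required noncentrality: δ = z_{0.01} + z_{0.10} = 2.326 + 1.282 = 3.608.
δ = d·√(n/2) ⇒ d = δ/√(n/2) = 3.608/√(75/2) = 0.5892.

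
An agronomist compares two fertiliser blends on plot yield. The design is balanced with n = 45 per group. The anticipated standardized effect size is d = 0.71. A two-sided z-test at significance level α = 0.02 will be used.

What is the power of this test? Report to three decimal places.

Power ≈ 0.851

Noncentrality parameter: δ = d·√(n/2) = 0.71 × √(45/2) = 3.3678
Two-sided α = 0.02 → critical value z_{0.01} = 2.326.
Power = Φ(δ − 2.326) + Φ(−δ − 2.326) = Φ(1.041) + Φ(-5.694) = 0.8512 + 0.0000 = 0.8512.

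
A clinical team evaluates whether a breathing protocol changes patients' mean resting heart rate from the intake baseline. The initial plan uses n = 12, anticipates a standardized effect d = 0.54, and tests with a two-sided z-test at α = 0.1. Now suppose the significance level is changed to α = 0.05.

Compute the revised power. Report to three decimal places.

Power ≈ 0.464

δ = d·√n = 0.54 × √12 = 1.8706 (unchanged). New critical value: z_{0.025} = 1.960.
Revised power = Φ(δ − 1.960) + Φ(−δ − 1.960) = Φ(-0.089) + Φ(-3.831) = 0.4644 + 0.0001 = 0.4645.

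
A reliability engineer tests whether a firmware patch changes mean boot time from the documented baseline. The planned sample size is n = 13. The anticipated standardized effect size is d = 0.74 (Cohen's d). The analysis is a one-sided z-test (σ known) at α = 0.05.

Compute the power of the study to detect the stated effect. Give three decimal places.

Power ≈ 0.847

Noncentrality parameter: δ = d·√n = 0.74 × √13 = 2.6681
One-sided α = 0.05 → critical value z_{0.05} = 1.645.
Power = Φ(δ − 1.645) = Φ(1.023) = 0.8469.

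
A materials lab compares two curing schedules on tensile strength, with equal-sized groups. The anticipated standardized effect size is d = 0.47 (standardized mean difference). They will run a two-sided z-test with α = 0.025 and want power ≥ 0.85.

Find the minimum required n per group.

n = 98 per group

For power 0.85 need Φ(δ − z_{0.0125}) = 0.85, so δ = z_{0.0125} + z_{0.15} = 2.241 + 1.036 = 3.278.
(The Φ(−δ − z_{α/2}) term is vanishingly small for δ > 0 and is dropped in the standard sample-size formula.)
δ = d·√(n/2) ⇒ n = 2(δ/d)² = 2 × (3.278 / 0.47)² = 97.28.
Round up to the next whole unit.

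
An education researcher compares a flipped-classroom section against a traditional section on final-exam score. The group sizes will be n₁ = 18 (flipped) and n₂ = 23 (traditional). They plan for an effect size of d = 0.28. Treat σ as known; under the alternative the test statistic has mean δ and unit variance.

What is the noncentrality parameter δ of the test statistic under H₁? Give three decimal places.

δ ≈ 0.890

The noncentrality parameter scales effect size by the design's sample-size factor: δ = d / √(1/n₁ + 1/n₂) = 0.28 / √(1/18 + 1/23) = 0.8897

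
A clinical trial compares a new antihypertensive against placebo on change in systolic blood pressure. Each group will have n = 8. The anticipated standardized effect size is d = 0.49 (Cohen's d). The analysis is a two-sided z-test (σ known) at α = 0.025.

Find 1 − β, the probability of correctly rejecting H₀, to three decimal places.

Noncentrality parameter: δ = d·√(n/2) = 0.49 × √(8/2) = 0.9800
Two-sided α = 0.025 → critical value z_{0.0125} = 2.241.
Power = Φ(δ − 2.241) + Φ(−δ − 2.241) = Φ(-1.261) + Φ(-3.221) = 0.1036 + 0.0006 = 0.1042.

Power ≈ 0.104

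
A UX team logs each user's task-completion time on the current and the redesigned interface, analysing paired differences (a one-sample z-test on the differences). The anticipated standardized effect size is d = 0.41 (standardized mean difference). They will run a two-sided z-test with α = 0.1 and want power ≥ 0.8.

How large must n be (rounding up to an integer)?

For power 0.8 need Φ(δ − z_{0.05}) = 0.8, so δ = z_{0.05} + z_{0.20} = 1.645 + 0.842 = 2.486.
(For δ > 0 the lower-tail rejection region contributes negligibly to power, so the one-term inversion is standard.)
δ = d·√n ⇒ n = (δ/d)² = (2.486 / 0.41)² = 36.78.
Rounding up, n = 37.

n = 37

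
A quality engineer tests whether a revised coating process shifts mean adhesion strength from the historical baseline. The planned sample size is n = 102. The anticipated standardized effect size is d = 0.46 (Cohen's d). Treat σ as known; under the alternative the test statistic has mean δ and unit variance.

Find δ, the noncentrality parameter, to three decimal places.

δ ≈ 4.646

The noncentrality parameter scales effect size by the design's sample-size factor: δ = d·√n = 0.46 × √102 = 4.6458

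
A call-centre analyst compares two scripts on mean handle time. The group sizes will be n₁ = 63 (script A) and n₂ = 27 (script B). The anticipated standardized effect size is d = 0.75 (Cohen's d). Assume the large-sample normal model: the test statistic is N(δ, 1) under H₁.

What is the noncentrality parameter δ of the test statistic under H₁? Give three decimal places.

δ ≈ 3.261

δ = d / √(1/n₁ + 1/n₂) = 0.75 / √(1/63 + 1/27) = 3.2606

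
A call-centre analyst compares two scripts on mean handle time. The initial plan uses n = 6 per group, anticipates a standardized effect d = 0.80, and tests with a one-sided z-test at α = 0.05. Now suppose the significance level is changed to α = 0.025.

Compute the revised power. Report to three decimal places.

Power ≈ 0.283

δ = d·√(n/2) = 0.80 × √(6/2) = 1.3856 (unchanged). New critical value: z_{0.025} = 1.960.
Revised power = P(Z > 1.960 − δ) = Φ(-0.574) = 0.2829.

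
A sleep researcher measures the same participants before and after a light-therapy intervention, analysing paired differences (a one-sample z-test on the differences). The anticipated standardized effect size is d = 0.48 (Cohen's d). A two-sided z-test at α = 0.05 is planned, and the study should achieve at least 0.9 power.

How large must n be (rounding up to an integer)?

For power 0.9 need Φ(δ − z_{0.025}) = 0.9, so δ = z_{0.025} + z_{0.10} = 1.960 + 1.282 = 3.242.
(For δ > 0 the lower-tail rejection region contributes negligibly to power, so the one-term inversion is standard.)
δ = d·√n ⇒ n = (δ/d)² = (3.242 / 0.48)² = 45.61.
Round up to the next whole unit.

n = 46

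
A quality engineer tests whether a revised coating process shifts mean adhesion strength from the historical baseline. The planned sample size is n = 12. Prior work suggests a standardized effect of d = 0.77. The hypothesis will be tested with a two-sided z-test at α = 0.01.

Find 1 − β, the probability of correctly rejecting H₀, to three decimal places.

Noncentrality parameter: δ = d·√n = 0.77 × √12 = 2.6674
Two-sided α = 0.01 → critical value z_{0.005} = 2.576.
Power = Φ(δ − 2.576) + Φ(−δ − 2.576) = Φ(0.092) + Φ(-5.243) = 0.5365 + 0.0000 = 0.5365.

Power ≈ 0.536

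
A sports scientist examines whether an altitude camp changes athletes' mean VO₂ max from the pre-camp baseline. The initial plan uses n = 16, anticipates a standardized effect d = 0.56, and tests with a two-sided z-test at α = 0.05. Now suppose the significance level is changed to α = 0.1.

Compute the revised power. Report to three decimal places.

Power ≈ 0.724

δ = d·√n = 0.56 × √16 = 2.2400 (unchanged). New critical value: z_{0.05} = 1.645.
Revised power = Φ(δ − 1.645) + Φ(−δ − 1.645) = Φ(0.595) + Φ(-3.885) = 0.7241 + 0.0001 = 0.7242.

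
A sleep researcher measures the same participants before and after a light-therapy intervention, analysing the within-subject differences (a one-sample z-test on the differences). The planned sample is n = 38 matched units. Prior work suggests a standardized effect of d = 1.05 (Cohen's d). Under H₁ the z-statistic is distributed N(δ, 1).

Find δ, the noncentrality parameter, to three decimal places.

δ ≈ 6.473

The noncentrality parameter scales effect size by the design's sample-size factor: δ = d·√n = 1.05 × √38 = 6.4726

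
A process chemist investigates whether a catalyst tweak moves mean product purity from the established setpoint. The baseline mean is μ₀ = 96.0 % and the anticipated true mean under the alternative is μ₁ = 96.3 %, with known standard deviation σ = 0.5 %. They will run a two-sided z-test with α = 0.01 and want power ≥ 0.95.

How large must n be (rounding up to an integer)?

n = 50

Standardized effect: d = |μ₁ − μ₀| / σ = |96.3 − 96.0| / 0.5 = 0.6000
Set Φ(δ − 2.576) = 0.95; then δ − 2.576 = Φ⁻¹(0.95) = 1.645, giving δ = 4.221.
(Ignoring the negligible lower-tail rejection probability gives the usual closed-form inversion.)
δ = d·√n ⇒ n = (δ/d)² = (4.221 / 0.6000)² = 49.48.
Rounding up, n = 50.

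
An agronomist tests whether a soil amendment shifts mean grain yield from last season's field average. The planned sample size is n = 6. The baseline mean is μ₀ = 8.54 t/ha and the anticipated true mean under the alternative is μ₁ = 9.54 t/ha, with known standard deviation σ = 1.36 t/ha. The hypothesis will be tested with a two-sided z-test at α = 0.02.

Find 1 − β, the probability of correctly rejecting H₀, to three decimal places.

Standardized effect: d = |μ₁ − μ₀| / σ = |9.54 − 8.54| / 1.36 = 0.7353
Noncentrality parameter: δ = d·√n = 0.7353 × √6 = 1.8011
Critical value for a two-sided test at α = 0.02: z_{α/2} = 2.326.
Power = Φ(δ − 2.326) + Φ(−δ − 2.326) = Φ(-0.525) + Φ(-4.127) = 0.2997 + 0.0000 = 0.2997.

Power ≈ 0.300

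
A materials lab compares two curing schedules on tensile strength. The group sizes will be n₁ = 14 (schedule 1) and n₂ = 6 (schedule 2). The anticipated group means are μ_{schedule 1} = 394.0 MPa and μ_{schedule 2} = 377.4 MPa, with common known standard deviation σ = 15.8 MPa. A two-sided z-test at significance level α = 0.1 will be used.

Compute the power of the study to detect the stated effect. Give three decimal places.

Standardized effect: d = |μ_{schedule 1} − μ_{schedule 2}| / σ = |394.0 − 377.4| / 15.8 = 1.0506
Noncentrality parameter: δ = d / √(1/n₁ + 1/n₂) = 1.0506 / √(1/14 + 1/6) = 2.1532
Two-sided α = 0.1 → critical value z_{0.05} = 1.645.
Power = Φ(δ − 1.645) + Φ(−δ − 1.645) = Φ(0.508) + Φ(-3.798) = 0.6944 + 0.0001 = 0.6945.

Power ≈ 0.694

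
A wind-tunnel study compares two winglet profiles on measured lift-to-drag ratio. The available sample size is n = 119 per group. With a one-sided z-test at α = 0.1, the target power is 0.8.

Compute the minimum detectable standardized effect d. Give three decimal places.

Need Φ(δ − 1.282) = 0.8, so δ = 1.282 + 0.842 = 2.123.
δ = d·√(n/2) ⇒ d = δ/√(n/2) = 2.123/√(119/2) = 0.2752.

d ≈ 0.275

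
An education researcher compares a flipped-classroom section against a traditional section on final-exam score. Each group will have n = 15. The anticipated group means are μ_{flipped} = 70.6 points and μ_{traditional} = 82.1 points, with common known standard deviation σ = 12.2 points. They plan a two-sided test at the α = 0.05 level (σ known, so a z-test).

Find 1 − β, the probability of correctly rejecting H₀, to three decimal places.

Standardized effect: d = |μ_{flipped} − μ_{traditional}| / σ = |70.6 − 82.1| / 12.2 = 0.9426
Noncentrality parameter: δ = d·√(n/2) = 0.9426 × √(15/2) = 2.5815
Two-sided α = 0.05 → critical value z_{0.025} = 1.960.
Power = Φ(δ − 1.960) + Φ(−δ − 1.960) = Φ(0.622) + Φ(-4.541) = 0.7329 + 0.0000 = 0.7329.

Power ≈ 0.733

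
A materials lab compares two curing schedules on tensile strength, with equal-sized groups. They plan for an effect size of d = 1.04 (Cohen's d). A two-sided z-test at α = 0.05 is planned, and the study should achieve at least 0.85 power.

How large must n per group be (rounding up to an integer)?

n = 17 per group

Set Φ(δ − 1.960) = 0.85; then δ − 1.960 = Φ⁻¹(0.85) = 1.036, giving δ = 2.996.
(Ignoring the negligible lower-tail rejection probability gives the usual closed-form inversion.)
δ = d·√(n/2) ⇒ n = 2(δ/d)² = 2 × (2.996 / 1.04)² = 16.60.
Rounding up, n = 17 per group.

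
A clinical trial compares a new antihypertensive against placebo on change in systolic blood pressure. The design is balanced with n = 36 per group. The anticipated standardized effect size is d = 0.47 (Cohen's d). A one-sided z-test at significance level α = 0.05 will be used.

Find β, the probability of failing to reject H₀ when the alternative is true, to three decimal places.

Noncentrality parameter: δ = d·√(n/2) = 0.47 × √(36/2) = 1.9940
One-sided α = 0.05 → critical value z_{0.05} = 1.645.
Power = P(Z > 1.645 − δ) = Φ(0.349) = 0.6365.
Type II error: β = 1 − power = 1 − 0.6365 = 0.3635.

β ≈ 0.363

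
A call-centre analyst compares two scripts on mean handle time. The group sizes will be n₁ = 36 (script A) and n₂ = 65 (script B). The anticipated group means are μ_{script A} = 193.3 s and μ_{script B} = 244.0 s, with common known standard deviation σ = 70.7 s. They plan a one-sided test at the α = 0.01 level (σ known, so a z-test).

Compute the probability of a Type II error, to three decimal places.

Standardized effect: d = |μ_{script A} − μ_{script B}| / σ = |193.3 − 244.0| / 70.7 = 0.7171
Noncentrality parameter: δ = d / √(1/n₁ + 1/n₂) = 0.7171 / √(1/36 + 1/65) = 3.4517
Critical value for a one-sided test at α = 0.01: z_α = 2.326.
Power = P(Z > 2.326 − δ) = Φ(1.125) = 0.8698.
Type II error: β = 1 − power = 1 − 0.8698 = 0.1302.

β ≈ 0.130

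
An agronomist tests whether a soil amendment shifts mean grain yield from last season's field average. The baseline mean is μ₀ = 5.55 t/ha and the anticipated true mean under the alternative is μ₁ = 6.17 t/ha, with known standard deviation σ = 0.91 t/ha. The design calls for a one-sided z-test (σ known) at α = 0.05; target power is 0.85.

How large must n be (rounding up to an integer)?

n = 16

Standardized effect: d = |μ₁ − μ₀| / σ = |6.17 − 5.55| / 0.91 = 0.6813
For power 0.85 need Φ(δ − z_{0.05}) = 0.85, so δ = z_{0.05} + z_{0.15} = 1.645 + 1.036 = 2.681.
δ = d·√n ⇒ n = (δ/d)² = (2.681 / 0.6813)² = 15.49.
Round up to the next whole unit.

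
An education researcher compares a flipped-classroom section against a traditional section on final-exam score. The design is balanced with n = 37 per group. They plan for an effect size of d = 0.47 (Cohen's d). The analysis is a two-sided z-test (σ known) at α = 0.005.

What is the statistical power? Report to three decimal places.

Noncentrality parameter: δ = d·√(n/2) = 0.47 × √(37/2) = 2.0215
Two-sided α = 0.005 → critical value z_{0.0025} = 2.807.
Power = Φ(δ − 2.807) + Φ(−δ − 2.807) = Φ(-0.785) + Φ(-4.829) = 0.2161 + 0.0000 = 0.2161.

Power ≈ 0.216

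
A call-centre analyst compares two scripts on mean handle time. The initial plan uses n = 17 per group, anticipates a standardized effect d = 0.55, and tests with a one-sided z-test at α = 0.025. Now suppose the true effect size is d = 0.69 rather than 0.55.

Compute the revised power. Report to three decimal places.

With d = 0.69: δ = d·√(n/2) = 0.69 × √(17/2) = 2.0117. Critical value z_{0.025} = 1.960.
Revised power = Φ(δ − 1.960) = Φ(0.052) = 0.5206.

Power ≈ 0.521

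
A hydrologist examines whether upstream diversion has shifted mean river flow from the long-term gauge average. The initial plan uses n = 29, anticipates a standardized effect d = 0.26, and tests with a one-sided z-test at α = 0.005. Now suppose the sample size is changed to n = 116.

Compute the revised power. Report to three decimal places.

With n = 116: δ = d·√n = 0.26 × √116 = 2.8003. Critical value z_{0.005} = 2.576.
Revised power = P(Z > 2.576 − δ) = Φ(0.224) = 0.5888.

Power ≈ 0.589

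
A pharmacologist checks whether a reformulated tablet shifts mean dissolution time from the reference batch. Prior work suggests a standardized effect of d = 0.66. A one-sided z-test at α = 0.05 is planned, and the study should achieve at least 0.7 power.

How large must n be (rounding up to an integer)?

n = 11

Set Φ(δ − 1.645) = 0.7; then δ − 1.645 = Φ⁻¹(0.7) = 0.524, giving δ = 2.169.
δ = d·√n ⇒ n = (δ/d)² = (2.169 / 0.66)² = 10.80.
Round up to the next whole unit.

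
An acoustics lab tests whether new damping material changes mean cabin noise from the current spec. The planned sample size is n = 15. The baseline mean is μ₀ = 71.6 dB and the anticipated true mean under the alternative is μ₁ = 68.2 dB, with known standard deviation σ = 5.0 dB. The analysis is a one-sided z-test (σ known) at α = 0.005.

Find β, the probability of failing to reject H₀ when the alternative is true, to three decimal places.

Standardized effect: d = |μ₁ − μ₀| / σ = |68.2 − 71.6| / 5.0 = 0.6800
Noncentrality parameter: δ = d·√n = 0.6800 × √15 = 2.6336
One-sided α = 0.005 → critical value z_{0.005} = 2.576.
Power = Φ(δ − 2.576) = Φ(0.058) = 0.5230.
Type II error: β = 1 − power = 1 − 0.5230 = 0.4770.

β ≈ 0.477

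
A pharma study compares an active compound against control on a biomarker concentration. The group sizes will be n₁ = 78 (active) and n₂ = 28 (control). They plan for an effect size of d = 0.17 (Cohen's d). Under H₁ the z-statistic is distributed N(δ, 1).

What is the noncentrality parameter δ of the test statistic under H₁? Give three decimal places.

The noncentrality parameter scales effect size by the design's sample-size factor: δ = d / √(1/n₁ + 1/n₂) = 0.17 / √(1/78 + 1/28) = 0.7717

δ ≈ 0.772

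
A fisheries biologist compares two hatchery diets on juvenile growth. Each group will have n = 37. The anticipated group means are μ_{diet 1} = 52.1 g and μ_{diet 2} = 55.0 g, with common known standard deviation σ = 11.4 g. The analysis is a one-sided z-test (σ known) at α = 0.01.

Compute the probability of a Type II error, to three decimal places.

Standardized effect: d = |μ_{diet 1} − μ_{diet 2}| / σ = |52.1 − 55.0| / 11.4 = 0.2544
Noncentrality parameter: δ = d·√(n/2) = 0.2544 × √(37/2) = 1.0942
One-sided α = 0.01 → critical value z_{0.01} = 2.326.
Power = P(Z > 2.326 − δ) = Φ(-1.232) = 0.1089.
Type II error: β = 1 − power = 1 − 0.1089 = 0.8911.

β ≈ 0.891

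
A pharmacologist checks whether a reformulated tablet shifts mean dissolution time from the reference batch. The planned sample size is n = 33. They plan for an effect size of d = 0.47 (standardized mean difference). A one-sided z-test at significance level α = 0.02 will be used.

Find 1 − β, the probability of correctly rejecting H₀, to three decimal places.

Noncentrality parameter: δ = d·√n = 0.47 × √33 = 2.6999
Critical value for a one-sided test at α = 0.02: z_α = 2.054.
Power = P(Z > 2.054 − δ) = Φ(0.646) = 0.7409.

Power ≈ 0.741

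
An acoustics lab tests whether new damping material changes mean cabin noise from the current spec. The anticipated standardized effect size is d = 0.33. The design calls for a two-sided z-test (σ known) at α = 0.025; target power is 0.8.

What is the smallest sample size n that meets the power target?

For power 0.8 need Φ(δ − z_{0.0125}) = 0.8, so δ = z_{0.0125} + z_{0.20} = 2.241 + 0.842 = 3.083.
(For δ > 0 the lower-tail rejection region contributes negligibly to power, so the one-term inversion is standard.)
δ = d·√n ⇒ n = (δ/d)² = (3.083 / 0.33)² = 87.28.
Round up to the next whole unit.

n = 88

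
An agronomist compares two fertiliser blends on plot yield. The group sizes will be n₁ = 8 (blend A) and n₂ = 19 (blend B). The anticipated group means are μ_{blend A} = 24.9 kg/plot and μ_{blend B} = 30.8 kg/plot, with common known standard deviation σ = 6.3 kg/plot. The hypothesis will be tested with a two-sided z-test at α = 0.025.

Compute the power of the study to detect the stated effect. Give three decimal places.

Standardized effect: d = |μ_{blend A} − μ_{blend B}| / σ = |24.9 − 30.8| / 6.3 = 0.9365
Noncentrality parameter: δ = d / √(1/n₁ + 1/n₂) = 0.9365 / √(1/8 + 1/19) = 2.2220
Two-sided α = 0.025 → critical value z_{0.0125} = 2.241.
Power = Φ(δ − 2.241) + Φ(−δ − 2.241) = Φ(-0.019) + Φ(-4.463) = 0.4923 + 0.0000 = 0.4923.

Power ≈ 0.492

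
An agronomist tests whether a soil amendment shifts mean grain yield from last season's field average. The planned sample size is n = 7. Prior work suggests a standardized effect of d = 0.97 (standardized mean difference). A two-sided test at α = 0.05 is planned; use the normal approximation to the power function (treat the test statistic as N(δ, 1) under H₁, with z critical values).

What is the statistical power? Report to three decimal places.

Noncentrality parameter: δ = d·√n = 0.97 × √7 = 2.5664
Two-sided α = 0.05 → critical value z_{0.025} = 1.960.
Power = Φ(δ − 1.960) + Φ(−δ − 1.960) = Φ(0.606) + Φ(-4.526) = 0.7279 + 0.0000 = 0.7279.

Power ≈ 0.728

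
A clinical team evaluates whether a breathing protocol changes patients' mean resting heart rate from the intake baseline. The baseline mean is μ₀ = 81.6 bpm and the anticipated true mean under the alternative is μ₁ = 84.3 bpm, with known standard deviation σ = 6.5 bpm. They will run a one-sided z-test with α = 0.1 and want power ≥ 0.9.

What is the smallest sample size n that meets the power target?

n = 39

Standardized effect: d = |μ₁ − μ₀| / σ = |84.3 − 81.6| / 6.5 = 0.4154
Set Φ(δ − 1.282) = 0.9; then δ − 1.282 = Φ⁻¹(0.9) = 1.282, giving δ = 2.563.
δ = d·√n ⇒ n = (δ/d)² = (2.563 / 0.4154)² = 38.07.
Rounding up, n = 39.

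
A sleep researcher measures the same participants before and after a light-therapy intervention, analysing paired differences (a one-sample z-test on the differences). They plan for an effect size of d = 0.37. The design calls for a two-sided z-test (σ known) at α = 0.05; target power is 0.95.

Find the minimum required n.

n = 95

Set Φ(δ − 1.960) = 0.95; then δ − 1.960 = Φ⁻¹(0.95) = 1.645, giving δ = 3.605.
(For δ > 0 the lower-tail rejection region contributes negligibly to power, so the one-term inversion is standard.)
δ = d·√n ⇒ n = (δ/d)² = (3.605 / 0.37)² = 94.92.
Rounding up, n = 95.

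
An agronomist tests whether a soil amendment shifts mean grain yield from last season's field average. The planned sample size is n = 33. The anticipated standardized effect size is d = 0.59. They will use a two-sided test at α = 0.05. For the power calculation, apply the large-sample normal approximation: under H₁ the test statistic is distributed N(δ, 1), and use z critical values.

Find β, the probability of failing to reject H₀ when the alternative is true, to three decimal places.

β ≈ 0.076

Noncentrality parameter: δ = d·√n = 0.59 × √33 = 3.3893
Two-sided α = 0.05 → critical value z_{0.025} = 1.960.
Power = Φ(δ − 1.960) + Φ(−δ − 1.960) = Φ(1.429) + Φ(-5.349) = 0.9235 + 0.0000 = 0.9235.
Type II error: β = 1 − power = 1 − 0.9235 = 0.0765.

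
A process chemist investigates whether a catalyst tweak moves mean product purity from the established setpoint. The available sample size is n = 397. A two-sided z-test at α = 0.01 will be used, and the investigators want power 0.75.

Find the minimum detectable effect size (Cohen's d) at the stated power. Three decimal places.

d ≈ 0.163

Required noncentrality: δ = z_{0.005} + z_{0.25} = 2.576 + 0.674 = 3.250.
(The second rejection-region term Φ(−δ − z_{α/2}) is negligible and dropped.)
δ = d·√n ⇒ d = δ/√n = 3.250/√397 = 0.1631.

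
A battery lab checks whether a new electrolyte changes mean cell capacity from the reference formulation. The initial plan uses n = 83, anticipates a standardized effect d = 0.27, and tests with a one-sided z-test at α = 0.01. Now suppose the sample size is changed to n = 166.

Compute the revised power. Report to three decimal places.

Power ≈ 0.875

With n = 166: δ = d·√n = 0.27 × √166 = 3.4787. Critical value z_{0.01} = 2.326.
Revised power = Φ(δ − 2.326) = Φ(1.152) = 0.8754.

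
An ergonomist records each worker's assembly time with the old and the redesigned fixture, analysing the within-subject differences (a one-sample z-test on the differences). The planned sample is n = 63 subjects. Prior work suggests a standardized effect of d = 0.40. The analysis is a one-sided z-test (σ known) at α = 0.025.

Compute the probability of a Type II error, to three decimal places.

Noncentrality parameter: δ = d·√n = 0.40 × √63 = 3.1749
Critical value for a one-sided test at α = 0.025: z_α = 1.960.
Power = P(Z > 1.960 − δ) = Φ(1.215) = 0.8878.
Type II error: β = 1 − power = 1 − 0.8878 = 0.1122.

β ≈ 0.112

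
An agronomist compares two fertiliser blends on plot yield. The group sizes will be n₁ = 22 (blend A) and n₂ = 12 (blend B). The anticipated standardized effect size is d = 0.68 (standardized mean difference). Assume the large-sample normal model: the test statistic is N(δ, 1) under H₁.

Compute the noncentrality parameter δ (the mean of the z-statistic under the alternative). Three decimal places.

The noncentrality parameter scales effect size by the design's sample-size factor: δ = d / √(1/n₁ + 1/n₂) = 0.68 / √(1/22 + 1/12) = 1.8948

δ ≈ 1.895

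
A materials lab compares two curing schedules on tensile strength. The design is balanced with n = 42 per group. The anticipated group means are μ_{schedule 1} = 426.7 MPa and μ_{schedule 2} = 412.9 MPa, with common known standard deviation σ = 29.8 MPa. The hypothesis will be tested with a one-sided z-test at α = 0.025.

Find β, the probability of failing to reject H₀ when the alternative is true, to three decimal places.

β ≈ 0.436

Standardized effect: d = |μ_{schedule 1} − μ_{schedule 2}| / σ = |426.7 − 412.9| / 29.8 = 0.4631
Noncentrality parameter: δ = d·√(n/2) = 0.4631 × √(42/2) = 2.1221
One-sided α = 0.025 → critical value z_{0.025} = 1.960.
Power = Φ(δ − 1.960) = Φ(0.162) = 0.5644.
Type II error: β = 1 − power = 1 − 0.5644 = 0.4356.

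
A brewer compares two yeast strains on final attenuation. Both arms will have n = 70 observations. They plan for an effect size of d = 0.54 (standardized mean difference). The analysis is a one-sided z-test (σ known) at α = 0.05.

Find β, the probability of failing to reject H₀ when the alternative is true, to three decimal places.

β ≈ 0.061

Noncentrality parameter: δ = d·√(n/2) = 0.54 × √(70/2) = 3.1947
Critical value for a one-sided test at α = 0.05: z_α = 1.645.
Power = Φ(δ − 1.645) = Φ(1.550) = 0.9394.
Type II error: β = 1 − power = 1 − 0.9394 = 0.0606.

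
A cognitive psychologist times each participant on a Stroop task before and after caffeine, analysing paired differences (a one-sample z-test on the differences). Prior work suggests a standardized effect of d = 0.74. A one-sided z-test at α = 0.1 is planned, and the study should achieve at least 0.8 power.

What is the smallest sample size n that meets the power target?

For power 0.8 need Φ(δ − z_{0.1}) = 0.8, so δ = z_{0.1} + z_{0.20} = 1.282 + 0.842 = 2.123.
δ = d·√n ⇒ n = (δ/d)² = (2.123 / 0.74)² = 8.23.
Round up to the next whole unit.

n = 9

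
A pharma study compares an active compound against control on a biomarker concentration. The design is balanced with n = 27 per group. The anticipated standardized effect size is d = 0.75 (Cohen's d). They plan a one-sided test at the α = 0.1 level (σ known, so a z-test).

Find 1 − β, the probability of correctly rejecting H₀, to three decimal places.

Noncentrality parameter: λ = d·√(n/2) = 0.75 × √(27/2) = 2.7557
One-sided α = 0.1 → critical value z_{0.1} = 1.282.
Power = P(Z > 1.282 − λ) = Φ(1.474) = 0.9298.

Power ≈ 0.930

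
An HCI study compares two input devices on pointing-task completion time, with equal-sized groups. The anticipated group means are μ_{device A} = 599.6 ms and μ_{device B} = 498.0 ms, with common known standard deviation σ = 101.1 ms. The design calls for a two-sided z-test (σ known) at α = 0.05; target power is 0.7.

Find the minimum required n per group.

n = 13 per group

Standardized effect: d = |μ_{device A} − μ_{device B}| / σ = |599.6 − 498.0| / 101.1 = 1.0049
For power 0.7 need Φ(δ − z_{0.025}) = 0.7, so δ = z_{0.025} + z_{0.30} = 1.960 + 0.524 = 2.484.
(Ignoring the negligible lower-tail rejection probability gives the usual closed-form inversion.)
δ = d·√(n/2) ⇒ n = 2(δ/d)² = 2 × (2.484 / 1.0049)² = 12.22.
Rounding up, n = 13 per group.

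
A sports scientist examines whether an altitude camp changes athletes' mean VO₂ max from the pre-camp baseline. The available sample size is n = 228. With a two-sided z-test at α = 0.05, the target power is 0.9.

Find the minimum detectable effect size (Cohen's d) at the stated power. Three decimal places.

Need Φ(δ − 1.960) = 0.9, so δ = 1.960 + 1.282 = 3.242.
(The second rejection-region term Φ(−δ − z_{α/2}) is negligible and dropped.)
δ = d·√n ⇒ d = δ/√n = 3.242/√228 = 0.2147.

d ≈ 0.215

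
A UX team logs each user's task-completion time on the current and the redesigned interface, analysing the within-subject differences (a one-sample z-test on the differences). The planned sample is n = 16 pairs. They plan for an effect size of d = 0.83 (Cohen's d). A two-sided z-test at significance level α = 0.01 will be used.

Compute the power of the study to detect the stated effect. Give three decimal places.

Power ≈ 0.772

Noncentrality parameter: δ = d·√n = 0.83 × √16 = 3.3200
Critical value for a two-sided test at α = 0.01: z_{α/2} = 2.576.
Power = Φ(δ − 2.576) + Φ(−δ − 2.576) = Φ(0.744) + Φ(-5.896) = 0.7716 + 0.0000 = 0.7716.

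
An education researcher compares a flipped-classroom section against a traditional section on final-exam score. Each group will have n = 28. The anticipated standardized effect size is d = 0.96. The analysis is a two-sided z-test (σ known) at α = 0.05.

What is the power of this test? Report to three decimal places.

Power ≈ 0.949

Noncentrality parameter: δ = d·√(n/2) = 0.96 × √(28/2) = 3.5920
Critical value for a two-sided test at α = 0.05: z_{α/2} = 1.960.
Power = Φ(δ − 1.960) + Φ(−δ − 1.960) = Φ(1.632) + Φ(-5.552) = 0.9487 + 0.0000 = 0.9487.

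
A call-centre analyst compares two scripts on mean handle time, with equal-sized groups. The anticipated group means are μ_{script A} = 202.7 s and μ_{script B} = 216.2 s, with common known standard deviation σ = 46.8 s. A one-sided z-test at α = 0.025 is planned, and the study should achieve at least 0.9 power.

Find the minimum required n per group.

Standardized effect: d = |μ_{script A} − μ_{script B}| / σ = |202.7 − 216.2| / 46.8 = 0.2885
Set Φ(δ − 1.960) = 0.9; then δ − 1.960 = Φ⁻¹(0.9) = 1.282, giving δ = 3.242.
δ = d·√(n/2) ⇒ n = 2(δ/d)² = 2 × (3.242 / 0.2885)² = 252.55.
Rounding up, n = 253 per group.

n = 253 per group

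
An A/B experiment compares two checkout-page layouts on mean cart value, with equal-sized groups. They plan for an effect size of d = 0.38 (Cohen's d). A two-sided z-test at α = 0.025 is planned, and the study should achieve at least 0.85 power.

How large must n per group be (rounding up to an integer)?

Set Φ(δ − 2.241) = 0.85; then δ − 2.241 = Φ⁻¹(0.85) = 1.036, giving δ = 3.278.
(For δ > 0 the lower-tail rejection region contributes negligibly to power, so the one-term inversion is standard.)
δ = d·√(n/2) ⇒ n = 2(δ/d)² = 2 × (3.278 / 0.38)² = 148.81.
Rounding up, n = 149 per group.

n = 149 per group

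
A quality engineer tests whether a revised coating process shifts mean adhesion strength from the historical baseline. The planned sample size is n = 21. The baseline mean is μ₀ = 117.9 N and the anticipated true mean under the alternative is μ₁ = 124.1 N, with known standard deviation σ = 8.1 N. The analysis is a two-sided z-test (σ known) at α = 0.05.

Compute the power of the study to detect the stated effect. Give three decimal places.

Power ≈ 0.939

Standardized effect: d = |μ₁ − μ₀| / σ = |124.1 − 117.9| / 8.1 = 0.7654
Noncentrality parameter: δ = d·√n = 0.7654 × √21 = 3.5077
Critical value for a two-sided test at α = 0.05: z_{α/2} = 1.960.
Power = Φ(δ − 1.960) + Φ(−δ − 1.960) = Φ(1.548) + Φ(-5.468) = 0.9392 + 0.0000 = 0.9392.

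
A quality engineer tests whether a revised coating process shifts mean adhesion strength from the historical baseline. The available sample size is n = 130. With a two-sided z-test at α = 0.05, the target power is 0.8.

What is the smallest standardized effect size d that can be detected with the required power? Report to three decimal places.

Need Φ(δ − 1.960) = 0.8, so δ = 1.960 + 0.842 = 2.802.
(The second rejection-region term Φ(−δ − z_{α/2}) is negligible and dropped.)
δ = d·√n ⇒ d = δ/√n = 2.802/√130 = 0.2457.

d ≈ 0.246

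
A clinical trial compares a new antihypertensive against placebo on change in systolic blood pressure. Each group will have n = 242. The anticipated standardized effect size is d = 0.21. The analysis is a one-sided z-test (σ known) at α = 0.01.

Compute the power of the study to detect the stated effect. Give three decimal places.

Power ≈ 0.493

Noncentrality parameter: λ = d·√(n/2) = 0.21 × √(242/2) = 2.3100
One-sided α = 0.01 → critical value z_{0.01} = 2.326.
Power = Φ(λ − 2.326) = Φ(-0.016) = 0.4935.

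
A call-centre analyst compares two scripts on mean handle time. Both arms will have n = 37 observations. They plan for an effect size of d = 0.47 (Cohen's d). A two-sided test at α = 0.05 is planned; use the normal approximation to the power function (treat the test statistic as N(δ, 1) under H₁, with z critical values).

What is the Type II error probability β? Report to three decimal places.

Noncentrality parameter: δ = d·√(n/2) = 0.47 × √(37/2) = 2.0215
Two-sided α = 0.05 → critical value z_{0.025} = 1.960.
Power = Φ(δ − 1.960) + Φ(−δ − 1.960) = Φ(0.062) + Φ(-3.982) = 0.5246 + 0.0000 = 0.5246.
Type II error: β = 1 − power = 1 − 0.5246 = 0.4754.

β ≈ 0.475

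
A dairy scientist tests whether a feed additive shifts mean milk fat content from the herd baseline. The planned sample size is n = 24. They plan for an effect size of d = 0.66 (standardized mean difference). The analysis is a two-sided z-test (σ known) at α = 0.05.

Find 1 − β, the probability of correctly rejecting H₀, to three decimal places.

Noncentrality parameter: δ = d·√n = 0.66 × √24 = 3.2333
Two-sided α = 0.05 → critical value z_{0.025} = 1.960.
Power = Φ(δ − 1.960) + Φ(−δ − 1.960) = Φ(1.273) + Φ(-5.193) = 0.8986 + 0.0000 = 0.8986.

Power ≈ 0.899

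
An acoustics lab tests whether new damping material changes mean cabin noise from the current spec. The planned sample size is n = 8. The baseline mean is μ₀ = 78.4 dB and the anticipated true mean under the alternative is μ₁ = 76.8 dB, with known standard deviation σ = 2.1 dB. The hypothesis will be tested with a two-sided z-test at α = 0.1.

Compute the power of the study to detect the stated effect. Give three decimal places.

Power ≈ 0.695

Standardized effect: d = |μ₁ − μ₀| / σ = |76.8 − 78.4| / 2.1 = 0.7619
Noncentrality parameter: δ = d·√n = 0.7619 × √8 = 2.1550
Critical value for a two-sided test at α = 0.1: z_{α/2} = 1.645.
Power = Φ(δ − 1.645) + Φ(−δ − 1.645) = Φ(0.510) + Φ(-3.800) = 0.6950 + 0.0001 = 0.6951.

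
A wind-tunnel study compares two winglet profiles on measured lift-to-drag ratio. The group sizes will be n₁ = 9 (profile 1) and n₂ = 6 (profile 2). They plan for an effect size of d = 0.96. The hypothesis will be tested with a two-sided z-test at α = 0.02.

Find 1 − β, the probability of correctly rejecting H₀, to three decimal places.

Power ≈ 0.307

Noncentrality parameter: δ = d / √(1/n₁ + 1/n₂) = 0.96 / √(1/9 + 1/6) = 1.8215
Critical value for a two-sided test at α = 0.02: z_{α/2} = 2.326.
Power = Φ(δ − 2.326) + Φ(−δ − 2.326) = Φ(-0.505) + Φ(-4.148) = 0.3068 + 0.0000 = 0.3068.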